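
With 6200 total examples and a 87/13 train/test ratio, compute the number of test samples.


Train samples = 6200 * 87% = 5394
Test samples = 6200 - 5394
= 806

806


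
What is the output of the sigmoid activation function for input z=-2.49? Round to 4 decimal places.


sigmoid(z) = 1 / (1 + exp(-z))
exp(-(-2.49)) = exp(2.49) = 12.0613
1 + 12.0613 = 13.0613
1 / 13.0613 = 0.0766

0.0766


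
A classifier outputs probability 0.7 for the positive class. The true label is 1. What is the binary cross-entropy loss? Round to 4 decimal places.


For y=1: Loss = -log(p)
= -log(0.7)
= -(-0.3567)
= 0.3567

0.3567


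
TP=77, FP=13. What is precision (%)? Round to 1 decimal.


Precision = TP / (TP + FP) * 100
= 77 / (77 + 13)
= 77 / 90
= 0.8556
= 85.6%

85.6


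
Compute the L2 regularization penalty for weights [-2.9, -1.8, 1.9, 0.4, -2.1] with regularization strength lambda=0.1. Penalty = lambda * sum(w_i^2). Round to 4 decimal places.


Squaring each weight:
(-2.9)^2 = 8.41
(-1.8)^2 = 3.24
1.9^2 = 3.61
0.4^2 = 0.16
(-2.1)^2 = 4.41
Sum of squares = 19.83
Penalty = 0.1 * 19.83 = 1.9830

1.9830


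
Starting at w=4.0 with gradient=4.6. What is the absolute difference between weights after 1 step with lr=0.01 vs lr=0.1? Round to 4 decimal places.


With lr=0.01: w_new = 4.0 - 0.01 * 4.6 = 3.954
With lr=0.1: w_new = 4.0 - 0.1 * 4.6 = 3.54
Absolute difference = |3.954 - 3.54|
= 0.4140

0.4140


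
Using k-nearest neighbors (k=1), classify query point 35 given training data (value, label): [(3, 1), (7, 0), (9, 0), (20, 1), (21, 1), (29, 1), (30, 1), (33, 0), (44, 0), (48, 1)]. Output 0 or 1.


Distances from query 35:
Point 33 (class 0): distance = 2
K=1 nearest neighbors: classes = [0]
Votes for class 1: 0 / 1
Majority vote => class 0

0


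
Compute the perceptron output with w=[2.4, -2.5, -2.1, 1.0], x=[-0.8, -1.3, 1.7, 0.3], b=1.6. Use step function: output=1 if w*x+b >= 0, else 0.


z = w . x + b
= 2.4*-0.8 + -2.5*-1.3 + -2.1*1.7 + 1.0*0.3 + 1.6
= -1.92 + 3.25 + -3.57 + 0.3 + 1.6
= -1.94 + 1.6
= -0.34
Since z = -0.34 < 0, output = 0

0


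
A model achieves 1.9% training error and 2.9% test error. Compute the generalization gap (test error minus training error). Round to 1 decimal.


Generalization gap = test_error - train_error
= 2.9 - 1.9
= 1.0%
A small gap suggests good generalization.

1.0


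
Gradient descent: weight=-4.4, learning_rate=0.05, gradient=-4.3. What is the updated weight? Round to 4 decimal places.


w_new = w_old - lr * gradient
= -4.4 - 0.05 * -4.3
= -4.4 - (-0.215)
= -4.1850

-4.1850


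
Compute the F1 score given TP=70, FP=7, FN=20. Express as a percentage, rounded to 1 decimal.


Precision = TP / (TP + FP) = 70 / 77 = 0.9091
Recall = TP / (TP + FN) = 70 / 90 = 0.7778
F1 = 2 * P * R / (P + R)
= 2 * 0.9091 * 0.7778 / (0.9091 + 0.7778)
= 1.4141 / 1.6869
= 0.8383
As percentage: 83.8%

83.8


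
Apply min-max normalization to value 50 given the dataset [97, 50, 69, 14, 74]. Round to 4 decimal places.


Min = 14, Max = 97
Range = 97 - 14 = 83
Scaled = (x - min) / (max - min)
= (50 - 14) / 83
= 36 / 83
= 0.4337

0.4337


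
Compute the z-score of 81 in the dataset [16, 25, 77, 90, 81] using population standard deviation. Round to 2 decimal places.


Mean = (16 + 25 + 77 + 90 + 81) / 5 = 57.8
Variance = sum((x_i - mean)^2) / n = 953.36
Std = sqrt(953.36) = 30.8765
Z = (x - mean) / std
= (81 - 57.8) / 30.8765
= 23.2 / 30.8765
= 0.75

0.75


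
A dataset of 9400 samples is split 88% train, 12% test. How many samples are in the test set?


Train samples = 9400 * 88% = 8272
Test samples = 9400 - 8272
= 1128

1128


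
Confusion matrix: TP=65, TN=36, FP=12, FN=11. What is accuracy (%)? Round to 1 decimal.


Accuracy = (TP + TN) / (TP + TN + FP + FN) * 100
= (65 + 36) / (65 + 36 + 12 + 11)
= 101 / 124
= 0.8145
= 81.5%

81.5


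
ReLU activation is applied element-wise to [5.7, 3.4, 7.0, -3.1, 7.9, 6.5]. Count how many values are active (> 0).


ReLU(x) = max(0, x) for each element:
ReLU(5.7) = 5.7
ReLU(3.4) = 3.4
ReLU(7.0) = 7.0
ReLU(-3.1) = 0
ReLU(7.9) = 7.9
ReLU(6.5) = 6.5
Active neurons (>0): 5

5


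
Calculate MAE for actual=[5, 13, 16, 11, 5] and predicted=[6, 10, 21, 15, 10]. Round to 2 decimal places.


Absolute errors: [1, 3, 5, 4, 5]
Sum of absolute errors = 18
MAE = 18 / 5 = 3.60

3.60


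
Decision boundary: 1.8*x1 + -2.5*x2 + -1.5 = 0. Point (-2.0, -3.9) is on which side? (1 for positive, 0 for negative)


Compute 1.8 * -2.0 + -2.5 * -3.9 + -1.5
= -3.6 + 9.75 + -1.5
= 4.65
Since 4.65 >= 0, the point is on the positive side.

1


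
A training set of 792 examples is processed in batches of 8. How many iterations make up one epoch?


Iterations per epoch = dataset_size / batch_size
= 792 / 8
= 99

99


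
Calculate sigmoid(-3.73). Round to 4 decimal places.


sigmoid(z) = 1 / (1 + exp(-z))
exp(-(-3.73)) = exp(3.73) = 41.6791
1 + 41.6791 = 42.6791
1 / 42.6791 = 0.0234

0.0234


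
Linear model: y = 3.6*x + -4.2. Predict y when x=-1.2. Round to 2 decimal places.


y = 3.6 * -1.2 + (-4.2)
= -4.32 + (-4.2)
= -8.52

-8.52


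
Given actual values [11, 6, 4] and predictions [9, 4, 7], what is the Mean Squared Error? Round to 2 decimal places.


Differences: [2, 2, -3]
Squared errors: [4, 4, 9]
Sum of squared errors = 17
MSE = 17 / 3 = 5.67

5.67


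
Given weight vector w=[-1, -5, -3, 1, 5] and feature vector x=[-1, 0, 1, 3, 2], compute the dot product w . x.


Element-wise products:
-1 * -1 = 1
-5 * 0 = 0
-3 * 1 = -3
1 * 3 = 3
5 * 2 = 10
Sum = 1 + 0 + -3 + 3 + 10
= 11

11


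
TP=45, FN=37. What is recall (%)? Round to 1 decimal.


Recall = TP / (TP + FN) * 100
= 45 / (45 + 37)
= 45 / 82
= 0.5488
= 54.9%

54.9


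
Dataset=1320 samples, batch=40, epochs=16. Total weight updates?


Iterations per epoch = 1320 / 40 = 33
Total updates = iterations_per_epoch * epochs
= 33 * 16
= 528

528


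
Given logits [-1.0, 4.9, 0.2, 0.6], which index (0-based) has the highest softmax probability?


Softmax is a monotonic transformation, so it preserves the argmax.
We need to find the index of the maximum logit.
Index 0: -1.0
Index 1: 4.9
Index 2: 0.2
Index 3: 0.6
Maximum logit = 4.9 at index 1

1


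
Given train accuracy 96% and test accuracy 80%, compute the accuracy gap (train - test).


Gap = train_accuracy - test_accuracy
= 96 - 80
= 16%
This gap suggests the model is overfitting.

16


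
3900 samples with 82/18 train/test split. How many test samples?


Train samples = 3900 * 82% = 3198
Test samples = 3900 - 3198
= 702

702


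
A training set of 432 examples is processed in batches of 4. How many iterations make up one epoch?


Iterations per epoch = dataset_size / batch_size
= 432 / 4
= 108

108


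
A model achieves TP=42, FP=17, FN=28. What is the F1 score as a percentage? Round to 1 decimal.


Precision = TP / (TP + FP) = 42 / 59 = 0.7119
Recall = TP / (TP + FN) = 42 / 70 = 0.6
F1 = 2 * P * R / (P + R)
= 2 * 0.7119 * 0.6 / (0.7119 + 0.6)
= 0.8542 / 1.3119
= 0.6512
As percentage: 65.1%

65.1


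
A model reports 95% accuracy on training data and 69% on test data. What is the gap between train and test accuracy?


Gap = train_accuracy - test_accuracy
= 95 - 69
= 26%
This large gap strongly indicates overfitting.

26


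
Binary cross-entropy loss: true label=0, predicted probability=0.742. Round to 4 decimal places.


For y=0: Loss = -log(1-p)
= -log(1 - 0.742)
= -log(0.258)
= -(-1.3548)
= 1.3548

1.3548


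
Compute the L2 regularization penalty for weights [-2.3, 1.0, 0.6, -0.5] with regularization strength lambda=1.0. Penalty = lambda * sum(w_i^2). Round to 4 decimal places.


Squaring each weight:
(-2.3)^2 = 5.29
1.0^2 = 1.0
0.6^2 = 0.36
(-0.5)^2 = 0.25
Sum of squares = 6.9
Penalty = 1.0 * 6.9 = 6.9000

6.9000


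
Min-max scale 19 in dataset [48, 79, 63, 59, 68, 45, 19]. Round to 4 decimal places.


Min = 19, Max = 79
Range = 79 - 19 = 60
Scaled = (x - min) / (max - min)
= (19 - 19) / 60
= 0 / 60
= 0.0000

0.0000


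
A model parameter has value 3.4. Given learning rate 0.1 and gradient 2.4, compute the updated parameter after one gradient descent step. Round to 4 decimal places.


w_new = w_old - lr * gradient
= 3.4 - 0.1 * 2.4
= 3.4 - (0.24)
= 3.1600

3.1600


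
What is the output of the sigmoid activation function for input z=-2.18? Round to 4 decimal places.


sigmoid(z) = 1 / (1 + exp(-z))
exp(-(-2.18)) = exp(2.18) = 8.8463
1 + 8.8463 = 9.8463
1 / 9.8463 = 0.1016

0.1016


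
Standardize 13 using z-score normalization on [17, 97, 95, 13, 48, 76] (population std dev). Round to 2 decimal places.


Mean = (17 + 97 + 95 + 13 + 48 + 76) / 6 = 57.6667
Variance = sum((x_i - mean)^2) / n = 1169.8889
Std = sqrt(1169.8889) = 34.2036
Z = (x - mean) / std
= (13 - 57.6667) / 34.2036
= -44.6667 / 34.2036
= -1.31

-1.31


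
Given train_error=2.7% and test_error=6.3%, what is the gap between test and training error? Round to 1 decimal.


Generalization gap = test_error - train_error
= 6.3 - 2.7
= 3.6%
A moderate gap.

3.6


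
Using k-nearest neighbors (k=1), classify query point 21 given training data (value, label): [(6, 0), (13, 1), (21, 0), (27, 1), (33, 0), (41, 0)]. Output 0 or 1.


Distances from query 21:
Point 21 (class 0): distance = 0
K=1 nearest neighbors: classes = [0]
Votes for class 1: 0 / 1
Majority vote => class 0

0


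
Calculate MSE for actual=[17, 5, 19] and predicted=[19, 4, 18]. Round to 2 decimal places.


Differences: [-2, 1, 1]
Squared errors: [4, 1, 1]
Sum of squared errors = 6
MSE = 6 / 3 = 2.00

2.00


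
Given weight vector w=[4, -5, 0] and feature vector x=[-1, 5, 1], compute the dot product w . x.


Element-wise products:
4 * -1 = -4
-5 * 5 = -25
0 * 1 = 0
Sum = -4 + -25 + 0
= -29

-29


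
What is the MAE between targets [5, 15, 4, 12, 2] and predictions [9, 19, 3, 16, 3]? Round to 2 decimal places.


Absolute errors: [4, 4, 1, 4, 1]
Sum of absolute errors = 14
MAE = 14 / 5 = 2.80

2.80


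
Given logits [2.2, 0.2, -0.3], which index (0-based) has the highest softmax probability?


Softmax is a monotonic transformation, so it preserves the argmax.
We need to find the index of the maximum logit.
Index 0: 2.2
Index 1: 0.2
Index 2: -0.3
Maximum logit = 2.2 at index 0

0


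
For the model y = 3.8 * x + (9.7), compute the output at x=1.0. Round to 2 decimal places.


y = 3.8 * 1.0 + (9.7)
= 3.8 + (9.7)
= 13.50

13.50


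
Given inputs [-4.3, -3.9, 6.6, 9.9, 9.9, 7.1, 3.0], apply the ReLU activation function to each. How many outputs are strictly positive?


ReLU(x) = max(0, x) for each element:
ReLU(-4.3) = 0
ReLU(-3.9) = 0
ReLU(6.6) = 6.6
ReLU(9.9) = 9.9
ReLU(9.9) = 9.9
ReLU(7.1) = 7.1
ReLU(3.0) = 3.0
Active neurons (>0): 5

5


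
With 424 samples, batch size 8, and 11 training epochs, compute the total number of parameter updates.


Iterations per epoch = 424 / 8 = 53
Total updates = iterations_per_epoch * epochs
= 53 * 11
= 583

583


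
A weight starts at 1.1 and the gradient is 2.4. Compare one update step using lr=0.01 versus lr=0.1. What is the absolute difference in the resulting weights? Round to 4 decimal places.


With lr=0.01: w_new = 1.1 - 0.01 * 2.4 = 1.076
With lr=0.1: w_new = 1.1 - 0.1 * 2.4 = 0.86
Absolute difference = |1.076 - 0.86|
= 0.2160

0.2160


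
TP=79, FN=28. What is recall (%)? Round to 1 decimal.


Recall = TP / (TP + FN) * 100
= 79 / (79 + 28)
= 79 / 107
= 0.7383
= 73.8%

73.8


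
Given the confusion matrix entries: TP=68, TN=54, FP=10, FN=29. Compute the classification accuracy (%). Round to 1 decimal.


Accuracy = (TP + TN) / (TP + TN + FP + FN) * 100
= (68 + 54) / (68 + 54 + 10 + 29)
= 122 / 161
= 0.7578
= 75.8%

75.8


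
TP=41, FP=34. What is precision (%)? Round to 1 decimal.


Precision = TP / (TP + FP) * 100
= 41 / (41 + 34)
= 41 / 75
= 0.5467
= 54.7%

54.7


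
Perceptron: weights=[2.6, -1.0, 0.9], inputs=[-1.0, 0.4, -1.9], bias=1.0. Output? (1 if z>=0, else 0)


z = w . x + b
= 2.6*-1.0 + -1.0*0.4 + 0.9*-1.9 + 1.0
= -2.6 + -0.4 + -1.71 + 1.0
= -4.71 + 1.0
= -3.71
Since z = -3.71 < 0, output = 0

0


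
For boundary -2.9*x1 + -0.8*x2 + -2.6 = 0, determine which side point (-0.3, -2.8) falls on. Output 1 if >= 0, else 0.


Compute -2.9 * -0.3 + -0.8 * -2.8 + -2.6
= 0.87 + 2.24 + -2.6
= 0.51
Since 0.51 >= 0, the point is on the positive side.

1


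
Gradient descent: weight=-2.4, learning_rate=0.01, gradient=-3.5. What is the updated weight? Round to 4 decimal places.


w_new = w_old - lr * gradient
= -2.4 - 0.01 * -3.5
= -2.4 - (-0.035)
= -2.3650

-2.3650


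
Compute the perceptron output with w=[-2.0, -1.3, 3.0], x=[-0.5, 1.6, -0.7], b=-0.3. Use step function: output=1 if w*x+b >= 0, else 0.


z = w . x + b
= -2.0*-0.5 + -1.3*1.6 + 3.0*-0.7 + -0.3
= 1.0 + -2.08 + -2.1 + -0.3
= -3.18 + -0.3
= -3.48
Since z = -3.48 < 0, output = 0

0


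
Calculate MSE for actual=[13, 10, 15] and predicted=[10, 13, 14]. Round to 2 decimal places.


Differences: [3, -3, 1]
Squared errors: [9, 9, 1]
Sum of squared errors = 19
MSE = 19 / 3 = 6.33

6.33


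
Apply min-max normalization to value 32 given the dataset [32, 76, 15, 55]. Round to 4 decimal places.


Min = 15, Max = 76
Range = 76 - 15 = 61
Scaled = (x - min) / (max - min)
= (32 - 15) / 61
= 17 / 61
= 0.2787

0.2787


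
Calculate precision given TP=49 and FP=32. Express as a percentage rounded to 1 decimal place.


Precision = TP / (TP + FP) * 100
= 49 / (49 + 32)
= 49 / 81
= 0.6049
= 60.5%

60.5


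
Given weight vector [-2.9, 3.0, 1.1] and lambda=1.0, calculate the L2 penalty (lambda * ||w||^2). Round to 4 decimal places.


Squaring each weight:
(-2.9)^2 = 8.41
3.0^2 = 9.0
1.1^2 = 1.21
Sum of squares = 18.62
Penalty = 1.0 * 18.62 = 18.6200

18.6200


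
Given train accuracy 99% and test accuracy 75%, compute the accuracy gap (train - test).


Gap = train_accuracy - test_accuracy
= 99 - 75
= 24%
This large gap strongly indicates overfitting.

24


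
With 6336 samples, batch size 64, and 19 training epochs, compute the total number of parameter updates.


Iterations per epoch = 6336 / 64 = 99
Total updates = iterations_per_epoch * epochs
= 99 * 19
= 1881

1881


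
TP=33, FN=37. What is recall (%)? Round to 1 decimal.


Recall = TP / (TP + FN) * 100
= 33 / (33 + 37)
= 33 / 70
= 0.4714
= 47.1%

47.1


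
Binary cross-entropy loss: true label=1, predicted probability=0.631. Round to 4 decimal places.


For y=1: Loss = -log(p)
= -log(0.631)
= -(-0.4604)
= 0.4604

0.4604


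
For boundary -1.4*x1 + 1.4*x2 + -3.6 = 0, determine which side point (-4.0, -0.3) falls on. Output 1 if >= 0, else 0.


Compute -1.4 * -4.0 + 1.4 * -0.3 + -3.6
= 5.6 + -0.42 + -3.6
= 1.58
Since 1.58 >= 0, the point is on the positive side.

1


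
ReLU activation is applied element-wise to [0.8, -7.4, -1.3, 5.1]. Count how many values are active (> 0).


ReLU(x) = max(0, x) for each element:
ReLU(0.8) = 0.8
ReLU(-7.4) = 0
ReLU(-1.3) = 0
ReLU(5.1) = 5.1
Active neurons (>0): 2

2


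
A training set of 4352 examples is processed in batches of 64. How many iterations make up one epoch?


Iterations per epoch = dataset_size / batch_size
= 4352 / 64
= 68

68


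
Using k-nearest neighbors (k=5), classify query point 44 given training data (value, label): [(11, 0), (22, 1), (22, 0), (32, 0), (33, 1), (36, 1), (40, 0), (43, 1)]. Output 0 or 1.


Distances from query 44:
Point 43 (class 1): distance = 1
Point 40 (class 0): distance = 4
Point 36 (class 1): distance = 8
Point 33 (class 1): distance = 11
Point 32 (class 0): distance = 12
K=5 nearest neighbors: classes = [1, 0, 1, 1, 0]
Votes for class 1: 3 / 5
Majority vote => class 1

1


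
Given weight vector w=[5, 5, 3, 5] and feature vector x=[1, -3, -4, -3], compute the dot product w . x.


Element-wise products:
5 * 1 = 5
5 * -3 = -15
3 * -4 = -12
5 * -3 = -15
Sum = 5 + -15 + -12 + -15
= -37

-37


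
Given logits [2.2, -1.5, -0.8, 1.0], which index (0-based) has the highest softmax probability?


Softmax is a monotonic transformation, so it preserves the argmax.
We need to find the index of the maximum logit.
Index 0: 2.2
Index 1: -1.5
Index 2: -0.8
Index 3: 1.0
Maximum logit = 2.2 at index 0

0


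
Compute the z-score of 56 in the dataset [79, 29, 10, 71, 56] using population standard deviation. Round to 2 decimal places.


Mean = (79 + 29 + 10 + 71 + 56) / 5 = 49.0
Variance = sum((x_i - mean)^2) / n = 670.8
Std = sqrt(670.8) = 25.8998
Z = (x - mean) / std
= (56 - 49.0) / 25.8998
= 7.0 / 25.8998
= 0.27

0.27


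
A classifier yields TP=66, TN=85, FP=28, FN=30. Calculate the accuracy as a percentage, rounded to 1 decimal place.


Accuracy = (TP + TN) / (TP + TN + FP + FN) * 100
= (66 + 85) / (66 + 85 + 28 + 30)
= 151 / 209
= 0.7225
= 72.2%

72.2


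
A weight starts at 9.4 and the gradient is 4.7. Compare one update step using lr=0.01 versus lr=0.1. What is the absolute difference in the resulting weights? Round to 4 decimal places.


With lr=0.01: w_new = 9.4 - 0.01 * 4.7 = 9.353
With lr=0.1: w_new = 9.4 - 0.1 * 4.7 = 8.93
Absolute difference = |9.353 - 8.93|
= 0.4230

0.4230


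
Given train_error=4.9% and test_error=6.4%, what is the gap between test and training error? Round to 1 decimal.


Generalization gap = test_error - train_error
= 6.4 - 4.9
= 1.5%
A small gap suggests good generalization.

1.5


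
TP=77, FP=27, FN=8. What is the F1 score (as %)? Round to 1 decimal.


Precision = TP / (TP + FP) = 77 / 104 = 0.7404
Recall = TP / (TP + FN) = 77 / 85 = 0.9059
F1 = 2 * P * R / (P + R)
= 2 * 0.7404 * 0.9059 / (0.7404 + 0.9059)
= 1.3414 / 1.6463
= 0.8148
As percentage: 81.5%

81.5


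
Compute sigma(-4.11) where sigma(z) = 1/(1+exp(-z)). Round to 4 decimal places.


sigmoid(z) = 1 / (1 + exp(-z))
exp(-(-4.11)) = exp(4.11) = 60.9467
1 + 60.9467 = 61.9467
1 / 61.9467 = 0.0161

0.0161


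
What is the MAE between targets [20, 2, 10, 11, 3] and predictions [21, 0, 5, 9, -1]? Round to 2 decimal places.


Absolute errors: [1, 2, 5, 2, 4]
Sum of absolute errors = 14
MAE = 14 / 5 = 2.80

2.80


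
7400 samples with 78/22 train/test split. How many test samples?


Train samples = 7400 * 78% = 5772
Test samples = 7400 - 5772
= 1628

1628


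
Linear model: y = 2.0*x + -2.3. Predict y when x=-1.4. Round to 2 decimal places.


y = 2.0 * -1.4 + (-2.3)
= -2.8 + (-2.3)
= -5.10

-5.10


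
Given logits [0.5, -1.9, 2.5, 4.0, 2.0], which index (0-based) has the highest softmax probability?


Softmax is a monotonic transformation, so it preserves the argmax.
We need to find the index of the maximum logit.
Index 0: 0.5
Index 1: -1.9
Index 2: 2.5
Index 3: 4.0
Index 4: 2.0
Maximum logit = 4.0 at index 3

3


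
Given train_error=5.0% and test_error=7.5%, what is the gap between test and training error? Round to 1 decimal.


Generalization gap = test_error - train_error
= 7.5 - 5.0
= 2.5%
A moderate gap.

2.5


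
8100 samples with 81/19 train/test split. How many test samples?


Train samples = 8100 * 81% = 6561
Test samples = 8100 - 6561
= 1539

1539


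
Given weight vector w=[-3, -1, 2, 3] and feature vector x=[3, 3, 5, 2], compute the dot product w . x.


Element-wise products:
-3 * 3 = -9
-1 * 3 = -3
2 * 5 = 10
3 * 2 = 6
Sum = -9 + -3 + 10 + 6
= 4

4


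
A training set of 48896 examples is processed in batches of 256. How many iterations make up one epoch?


Iterations per epoch = dataset_size / batch_size
= 48896 / 256
= 191

191


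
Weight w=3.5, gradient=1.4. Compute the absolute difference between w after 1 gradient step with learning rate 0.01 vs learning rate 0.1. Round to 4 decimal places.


With lr=0.01: w_new = 3.5 - 0.01 * 1.4 = 3.486
With lr=0.1: w_new = 3.5 - 0.1 * 1.4 = 3.36
Absolute difference = |3.486 - 3.36|
= 0.1260

0.1260


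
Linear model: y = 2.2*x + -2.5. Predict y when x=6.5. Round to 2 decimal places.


y = 2.2 * 6.5 + (-2.5)
= 14.3 + (-2.5)
= 11.80

11.80


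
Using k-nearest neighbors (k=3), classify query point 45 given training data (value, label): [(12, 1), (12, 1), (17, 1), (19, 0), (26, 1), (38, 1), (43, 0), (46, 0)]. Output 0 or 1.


Distances from query 45:
Point 46 (class 0): distance = 1
Point 43 (class 0): distance = 2
Point 38 (class 1): distance = 7
K=3 nearest neighbors: classes = [0, 0, 1]
Votes for class 1: 1 / 3
Majority vote => class 0

0


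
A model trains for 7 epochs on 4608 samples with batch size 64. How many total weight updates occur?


Iterations per epoch = 4608 / 64 = 72
Total updates = iterations_per_epoch * epochs
= 72 * 7
= 504

504


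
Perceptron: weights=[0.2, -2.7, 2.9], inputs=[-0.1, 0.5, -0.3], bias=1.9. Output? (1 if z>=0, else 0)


z = w . x + b
= 0.2*-0.1 + -2.7*0.5 + 2.9*-0.3 + 1.9
= -0.02 + -1.35 + -0.87 + 1.9
= -2.24 + 1.9
= -0.34
Since z = -0.34 < 0, output = 0

0


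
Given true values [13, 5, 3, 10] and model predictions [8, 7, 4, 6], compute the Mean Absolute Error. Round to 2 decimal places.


Absolute errors: [5, 2, 1, 4]
Sum of absolute errors = 12
MAE = 12 / 4 = 3.00

3.00


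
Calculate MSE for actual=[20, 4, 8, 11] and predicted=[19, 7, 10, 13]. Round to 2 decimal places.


Differences: [1, -3, -2, -2]
Squared errors: [1, 9, 4, 4]
Sum of squared errors = 18
MSE = 18 / 4 = 4.50

4.50


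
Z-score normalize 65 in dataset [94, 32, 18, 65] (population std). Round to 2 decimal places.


Mean = (94 + 32 + 18 + 65) / 4 = 52.25
Variance = sum((x_i - mean)^2) / n = 872.1875
Std = sqrt(872.1875) = 29.5328
Z = (x - mean) / std
= (65 - 52.25) / 29.5328
= 12.75 / 29.5328
= 0.43

0.43


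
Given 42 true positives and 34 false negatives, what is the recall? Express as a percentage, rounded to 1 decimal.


Recall = TP / (TP + FN) * 100
= 42 / (42 + 34)
= 42 / 76
= 0.5526
= 55.3%

55.3


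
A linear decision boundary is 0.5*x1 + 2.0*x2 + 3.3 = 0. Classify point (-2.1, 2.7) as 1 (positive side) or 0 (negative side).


Compute 0.5 * -2.1 + 2.0 * 2.7 + 3.3
= -1.05 + 5.4 + 3.3
= 7.65
Since 7.65 >= 0, the point is on the positive side.

1


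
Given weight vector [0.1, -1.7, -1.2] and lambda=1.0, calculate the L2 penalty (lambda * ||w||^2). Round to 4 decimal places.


Squaring each weight:
0.1^2 = 0.01
(-1.7)^2 = 2.89
(-1.2)^2 = 1.44
Sum of squares = 4.34
Penalty = 1.0 * 4.34 = 4.3400

4.3400


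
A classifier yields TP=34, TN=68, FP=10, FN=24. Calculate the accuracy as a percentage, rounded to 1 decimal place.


Accuracy = (TP + TN) / (TP + TN + FP + FN) * 100
= (34 + 68) / (34 + 68 + 10 + 24)
= 102 / 136
= 0.75
= 75.0%

75.0


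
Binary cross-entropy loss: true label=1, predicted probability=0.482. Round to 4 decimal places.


For y=1: Loss = -log(p)
= -log(0.482)
= -(-0.7298)
= 0.7298

0.7298


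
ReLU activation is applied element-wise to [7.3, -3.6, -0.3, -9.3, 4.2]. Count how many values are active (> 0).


ReLU(x) = max(0, x) for each element:
ReLU(7.3) = 7.3
ReLU(-3.6) = 0
ReLU(-0.3) = 0
ReLU(-9.3) = 0
ReLU(4.2) = 4.2
Active neurons (>0): 2

2


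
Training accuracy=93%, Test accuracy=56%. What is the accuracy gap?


Gap = train_accuracy - test_accuracy
= 93 - 56
= 37%
This large gap strongly indicates overfitting.

37


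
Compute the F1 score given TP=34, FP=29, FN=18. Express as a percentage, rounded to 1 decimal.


Precision = TP / (TP + FP) = 34 / 63 = 0.5397
Recall = TP / (TP + FN) = 34 / 52 = 0.6538
F1 = 2 * P * R / (P + R)
= 2 * 0.5397 * 0.6538 / (0.5397 + 0.6538)
= 0.7057 / 1.1935
= 0.5913
As percentage: 59.1%

59.1


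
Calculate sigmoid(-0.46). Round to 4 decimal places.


sigmoid(z) = 1 / (1 + exp(-z))
exp(-(-0.46)) = exp(0.46) = 1.5841
1 + 1.5841 = 2.5841
1 / 2.5841 = 0.3870

0.3870


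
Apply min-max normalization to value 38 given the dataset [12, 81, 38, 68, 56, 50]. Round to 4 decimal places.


Min = 12, Max = 81
Range = 81 - 12 = 69
Scaled = (x - min) / (max - min)
= (38 - 12) / 69
= 26 / 69
= 0.3768

0.3768


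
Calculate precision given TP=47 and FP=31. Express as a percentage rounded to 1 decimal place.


Precision = TP / (TP + FP) * 100
= 47 / (47 + 31)
= 47 / 78
= 0.6026
= 60.3%

60.3


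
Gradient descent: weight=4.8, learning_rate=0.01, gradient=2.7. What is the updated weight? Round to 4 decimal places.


w_new = w_old - lr * gradient
= 4.8 - 0.01 * 2.7
= 4.8 - (0.027)
= 4.7730

4.7730


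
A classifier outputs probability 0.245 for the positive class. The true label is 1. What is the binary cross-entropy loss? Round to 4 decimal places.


For y=1: Loss = -log(p)
= -log(0.245)
= -(-1.4065)
= 1.4065

1.4065


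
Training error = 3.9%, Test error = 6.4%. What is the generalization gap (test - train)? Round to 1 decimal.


Generalization gap = test_error - train_error
= 6.4 - 3.9
= 2.5%
A moderate gap.

2.5


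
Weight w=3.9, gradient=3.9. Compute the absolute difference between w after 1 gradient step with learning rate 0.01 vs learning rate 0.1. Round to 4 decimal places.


With lr=0.01: w_new = 3.9 - 0.01 * 3.9 = 3.861
With lr=0.1: w_new = 3.9 - 0.1 * 3.9 = 3.51
Absolute difference = |3.861 - 3.51|
= 0.3510

0.3510


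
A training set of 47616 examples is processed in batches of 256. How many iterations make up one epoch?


Iterations per epoch = dataset_size / batch_size
= 47616 / 256
= 186

186


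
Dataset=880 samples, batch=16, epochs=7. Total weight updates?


Iterations per epoch = 880 / 16 = 55
Total updates = iterations_per_epoch * epochs
= 55 * 7
= 385

385


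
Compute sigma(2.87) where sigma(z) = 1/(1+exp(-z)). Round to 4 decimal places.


sigmoid(z) = 1 / (1 + exp(-z))
exp(-(2.87)) = exp(-2.87) = 0.0567
1 + 0.0567 = 1.0567
1 / 1.0567 = 0.9463

0.9463


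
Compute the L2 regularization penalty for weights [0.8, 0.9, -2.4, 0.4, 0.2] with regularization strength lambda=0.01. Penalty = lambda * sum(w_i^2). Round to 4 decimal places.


Squaring each weight:
0.8^2 = 0.64
0.9^2 = 0.81
(-2.4)^2 = 5.76
0.4^2 = 0.16
0.2^2 = 0.04
Sum of squares = 7.41
Penalty = 0.01 * 7.41 = 0.0741

0.0741


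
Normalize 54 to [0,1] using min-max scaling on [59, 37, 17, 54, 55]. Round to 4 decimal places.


Min = 17, Max = 59
Range = 59 - 17 = 42
Scaled = (x - min) / (max - min)
= (54 - 17) / 42
= 37 / 42
= 0.8810

0.8810


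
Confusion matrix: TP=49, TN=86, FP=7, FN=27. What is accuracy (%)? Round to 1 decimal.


Accuracy = (TP + TN) / (TP + TN + FP + FN) * 100
= (49 + 86) / (49 + 86 + 7 + 27)
= 135 / 169
= 0.7988
= 79.9%

79.9


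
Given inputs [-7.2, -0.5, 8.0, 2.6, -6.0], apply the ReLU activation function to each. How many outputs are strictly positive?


ReLU(x) = max(0, x) for each element:
ReLU(-7.2) = 0
ReLU(-0.5) = 0
ReLU(8.0) = 8.0
ReLU(2.6) = 2.6
ReLU(-6.0) = 0
Active neurons (>0): 2

2


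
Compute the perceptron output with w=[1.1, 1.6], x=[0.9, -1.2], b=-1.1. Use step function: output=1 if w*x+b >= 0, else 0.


z = w . x + b
= 1.1*0.9 + 1.6*-1.2 + -1.1
= 0.99 + -1.92 + -1.1
= -0.93 + -1.1
= -2.03
Since z = -2.03 < 0, output = 0

0


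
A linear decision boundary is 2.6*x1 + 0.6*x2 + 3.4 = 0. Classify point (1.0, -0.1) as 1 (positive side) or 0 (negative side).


Compute 2.6 * 1.0 + 0.6 * -0.1 + 3.4
= 2.6 + -0.06 + 3.4
= 5.94
Since 5.94 >= 0, the point is on the positive side.

1


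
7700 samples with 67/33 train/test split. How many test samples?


Train samples = 7700 * 67% = 5159
Test samples = 7700 - 5159
= 2541

2541


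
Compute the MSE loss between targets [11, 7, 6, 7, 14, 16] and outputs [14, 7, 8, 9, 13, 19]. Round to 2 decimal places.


Differences: [-3, 0, -2, -2, 1, -3]
Squared errors: [9, 0, 4, 4, 1, 9]
Sum of squared errors = 27
MSE = 27 / 6 = 4.50

4.50


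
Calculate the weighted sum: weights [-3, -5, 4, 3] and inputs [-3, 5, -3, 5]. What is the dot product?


Element-wise products:
-3 * -3 = 9
-5 * 5 = -25
4 * -3 = -12
3 * 5 = 15
Sum = 9 + -25 + -12 + 15
= -13

-13


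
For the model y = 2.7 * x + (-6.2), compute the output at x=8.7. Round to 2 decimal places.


y = 2.7 * 8.7 + (-6.2)
= 23.49 + (-6.2)
= 17.29

17.29


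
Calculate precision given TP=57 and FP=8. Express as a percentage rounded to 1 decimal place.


Precision = TP / (TP + FP) * 100
= 57 / (57 + 8)
= 57 / 65
= 0.8769
= 87.7%

87.7


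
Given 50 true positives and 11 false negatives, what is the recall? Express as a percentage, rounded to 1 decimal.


Recall = TP / (TP + FN) * 100
= 50 / (50 + 11)
= 50 / 61
= 0.8197
= 82.0%

82.0


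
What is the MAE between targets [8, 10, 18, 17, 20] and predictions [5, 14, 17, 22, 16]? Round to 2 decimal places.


Absolute errors: [3, 4, 1, 5, 4]
Sum of absolute errors = 17
MAE = 17 / 5 = 3.40

3.40


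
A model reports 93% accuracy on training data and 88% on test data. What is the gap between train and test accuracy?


Gap = train_accuracy - test_accuracy
= 93 - 88
= 5%
This moderate gap may indicate mild overfitting.

5


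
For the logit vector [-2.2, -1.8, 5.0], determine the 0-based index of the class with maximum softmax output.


Softmax is a monotonic transformation, so it preserves the argmax.
We need to find the index of the maximum logit.
Index 0: -2.2
Index 1: -1.8
Index 2: 5.0
Maximum logit = 5.0 at index 2

2


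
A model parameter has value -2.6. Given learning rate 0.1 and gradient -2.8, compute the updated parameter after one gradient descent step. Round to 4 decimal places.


w_new = w_old - lr * gradient
= -2.6 - 0.1 * -2.8
= -2.6 - (-0.28)
= -2.3200

-2.3200


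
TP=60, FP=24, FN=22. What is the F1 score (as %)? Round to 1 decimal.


Precision = TP / (TP + FP) = 60 / 84 = 0.7143
Recall = TP / (TP + FN) = 60 / 82 = 0.7317
F1 = 2 * P * R / (P + R)
= 2 * 0.7143 * 0.7317 / (0.7143 + 0.7317)
= 1.0453 / 1.446
= 0.7229
As percentage: 72.3%

72.3


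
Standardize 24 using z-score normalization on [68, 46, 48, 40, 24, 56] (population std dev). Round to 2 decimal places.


Mean = (68 + 46 + 48 + 40 + 24 + 56) / 6 = 47.0
Variance = sum((x_i - mean)^2) / n = 183.6667
Std = sqrt(183.6667) = 13.5524
Z = (x - mean) / std
= (24 - 47.0) / 13.5524
= -23.0 / 13.5524
= -1.70

-1.70


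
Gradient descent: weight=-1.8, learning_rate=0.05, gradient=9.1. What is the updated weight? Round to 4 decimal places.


w_new = w_old - lr * gradient
= -1.8 - 0.05 * 9.1
= -1.8 - (0.455)
= -2.2550

-2.2550


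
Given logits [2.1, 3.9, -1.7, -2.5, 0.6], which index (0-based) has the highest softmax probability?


Softmax is a monotonic transformation, so it preserves the argmax.
We need to find the index of the maximum logit.
Index 0: 2.1
Index 1: 3.9
Index 2: -1.7
Index 3: -2.5
Index 4: 0.6
Maximum logit = 3.9 at index 1

1


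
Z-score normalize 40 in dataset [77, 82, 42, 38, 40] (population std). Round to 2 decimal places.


Mean = (77 + 82 + 42 + 38 + 40) / 5 = 55.8
Variance = sum((x_i - mean)^2) / n = 378.56
Std = sqrt(378.56) = 19.4566
Z = (x - mean) / std
= (40 - 55.8) / 19.4566
= -15.8 / 19.4566
= -0.81

-0.81


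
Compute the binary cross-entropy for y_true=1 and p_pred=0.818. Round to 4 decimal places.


For y=1: Loss = -log(p)
= -log(0.818)
= -(-0.2009)
= 0.2009

0.2009


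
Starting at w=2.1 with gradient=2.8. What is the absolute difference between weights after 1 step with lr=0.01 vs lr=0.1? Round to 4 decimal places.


With lr=0.01: w_new = 2.1 - 0.01 * 2.8 = 2.072
With lr=0.1: w_new = 2.1 - 0.1 * 2.8 = 1.82
Absolute difference = |2.072 - 1.82|
= 0.2520

0.2520


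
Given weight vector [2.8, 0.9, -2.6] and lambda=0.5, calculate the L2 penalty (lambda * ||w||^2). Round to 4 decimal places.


Squaring each weight:
2.8^2 = 7.84
0.9^2 = 0.81
(-2.6)^2 = 6.76
Sum of squares = 15.41
Penalty = 0.5 * 15.41 = 7.7050

7.7050


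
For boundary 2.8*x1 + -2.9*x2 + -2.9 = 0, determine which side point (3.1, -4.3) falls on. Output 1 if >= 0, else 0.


Compute 2.8 * 3.1 + -2.9 * -4.3 + -2.9
= 8.68 + 12.47 + -2.9
= 18.25
Since 18.25 >= 0, the point is on the positive side.

1


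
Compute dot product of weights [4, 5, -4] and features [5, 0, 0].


Element-wise products:
4 * 5 = 20
5 * 0 = 0
-4 * 0 = 0
Sum = 20 + 0 + 0
= 20

20


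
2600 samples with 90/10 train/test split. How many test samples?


Train samples = 2600 * 90% = 2340
Test samples = 2600 - 2340
= 260

260


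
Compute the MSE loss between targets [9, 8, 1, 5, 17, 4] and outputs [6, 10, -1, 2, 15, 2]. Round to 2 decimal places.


Differences: [3, -2, 2, 3, 2, 2]
Squared errors: [9, 4, 4, 9, 4, 4]
Sum of squared errors = 34
MSE = 34 / 6 = 5.67

5.67


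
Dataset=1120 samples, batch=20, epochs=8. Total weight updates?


Iterations per epoch = 1120 / 20 = 56
Total updates = iterations_per_epoch * epochs
= 56 * 8
= 448

448


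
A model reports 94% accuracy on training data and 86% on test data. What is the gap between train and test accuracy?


Gap = train_accuracy - test_accuracy
= 94 - 86
= 8%
This moderate gap may indicate mild overfitting.

8


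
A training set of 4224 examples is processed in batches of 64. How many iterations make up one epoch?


Iterations per epoch = dataset_size / batch_size
= 4224 / 64
= 66

66


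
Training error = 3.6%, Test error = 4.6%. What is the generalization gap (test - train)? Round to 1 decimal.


Generalization gap = test_error - train_error
= 4.6 - 3.6
= 1.0%
A small gap suggests good generalization.

1.0


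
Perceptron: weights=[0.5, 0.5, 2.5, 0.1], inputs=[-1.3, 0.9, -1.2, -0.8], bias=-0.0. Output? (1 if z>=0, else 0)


z = w . x + b
= 0.5*-1.3 + 0.5*0.9 + 2.5*-1.2 + 0.1*-0.8 + -0.0
= -0.65 + 0.45 + -3.0 + -0.08 + -0.0
= -3.28 + -0.0
= -3.28
Since z = -3.28 < 0, output = 0

0


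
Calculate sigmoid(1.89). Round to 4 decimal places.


sigmoid(z) = 1 / (1 + exp(-z))
exp(-(1.89)) = exp(-1.89) = 0.1511
1 + 0.1511 = 1.1511
1 / 1.1511 = 0.8688

0.8688


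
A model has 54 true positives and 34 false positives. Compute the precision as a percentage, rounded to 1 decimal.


Precision = TP / (TP + FP) * 100
= 54 / (54 + 34)
= 54 / 88
= 0.6136
= 61.4%

61.4


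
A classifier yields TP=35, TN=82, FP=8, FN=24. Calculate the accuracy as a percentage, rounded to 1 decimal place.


Accuracy = (TP + TN) / (TP + TN + FP + FN) * 100
= (35 + 82) / (35 + 82 + 8 + 24)
= 117 / 149
= 0.7852
= 78.5%

78.5


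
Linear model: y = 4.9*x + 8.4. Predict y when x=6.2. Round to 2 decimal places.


y = 4.9 * 6.2 + (8.4)
= 30.38 + (8.4)
= 38.78

38.78


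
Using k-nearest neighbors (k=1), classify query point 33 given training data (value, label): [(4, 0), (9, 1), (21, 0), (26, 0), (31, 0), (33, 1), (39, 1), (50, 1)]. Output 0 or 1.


Distances from query 33:
Point 33 (class 1): distance = 0
K=1 nearest neighbors: classes = [1]
Votes for class 1: 1 / 1
Majority vote => class 1

1


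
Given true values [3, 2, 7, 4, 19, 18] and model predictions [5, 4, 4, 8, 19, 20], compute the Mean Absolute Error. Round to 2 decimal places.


Absolute errors: [2, 2, 3, 4, 0, 2]
Sum of absolute errors = 13
MAE = 13 / 6 = 2.17

2.17


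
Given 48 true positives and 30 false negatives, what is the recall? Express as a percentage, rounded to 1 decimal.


Recall = TP / (TP + FN) * 100
= 48 / (48 + 30)
= 48 / 78
= 0.6154
= 61.5%

61.5


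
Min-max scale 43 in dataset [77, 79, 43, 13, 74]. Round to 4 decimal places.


Min = 13, Max = 79
Range = 79 - 13 = 66
Scaled = (x - min) / (max - min)
= (43 - 13) / 66
= 30 / 66
= 0.4545

0.4545


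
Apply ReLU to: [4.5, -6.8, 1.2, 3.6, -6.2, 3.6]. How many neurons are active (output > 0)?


ReLU(x) = max(0, x) for each element:
ReLU(4.5) = 4.5
ReLU(-6.8) = 0
ReLU(1.2) = 1.2
ReLU(3.6) = 3.6
ReLU(-6.2) = 0
ReLU(3.6) = 3.6
Active neurons (>0): 4

4


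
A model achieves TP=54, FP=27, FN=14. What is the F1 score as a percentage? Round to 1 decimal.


Precision = TP / (TP + FP) = 54 / 81 = 0.6667
Recall = TP / (TP + FN) = 54 / 68 = 0.7941
F1 = 2 * P * R / (P + R)
= 2 * 0.6667 * 0.7941 / (0.6667 + 0.7941)
= 1.0588 / 1.4608
= 0.7248
As percentage: 72.5%

72.5


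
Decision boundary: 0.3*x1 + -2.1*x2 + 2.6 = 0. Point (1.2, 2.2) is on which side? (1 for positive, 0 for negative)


Compute 0.3 * 1.2 + -2.1 * 2.2 + 2.6
= 0.36 + -4.62 + 2.6
= -1.66
Since -1.66 < 0, the point is on the negative side.

0


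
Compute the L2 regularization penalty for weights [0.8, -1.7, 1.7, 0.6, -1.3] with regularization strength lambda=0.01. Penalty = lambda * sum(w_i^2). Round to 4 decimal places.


Squaring each weight:
0.8^2 = 0.64
(-1.7)^2 = 2.89
1.7^2 = 2.89
0.6^2 = 0.36
(-1.3)^2 = 1.69
Sum of squares = 8.47
Penalty = 0.01 * 8.47 = 0.0847

0.0847


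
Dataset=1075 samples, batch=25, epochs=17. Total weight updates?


Iterations per epoch = 1075 / 25 = 43
Total updates = iterations_per_epoch * epochs
= 43 * 17
= 731

731


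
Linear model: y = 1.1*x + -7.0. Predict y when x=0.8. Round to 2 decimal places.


y = 1.1 * 0.8 + (-7.0)
= 0.88 + (-7.0)
= -6.12

-6.12


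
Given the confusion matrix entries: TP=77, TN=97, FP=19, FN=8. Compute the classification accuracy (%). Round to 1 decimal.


Accuracy = (TP + TN) / (TP + TN + FP + FN) * 100
= (77 + 97) / (77 + 97 + 19 + 8)
= 174 / 201
= 0.8657
= 86.6%

86.6


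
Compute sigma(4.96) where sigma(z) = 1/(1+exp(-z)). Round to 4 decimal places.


sigmoid(z) = 1 / (1 + exp(-z))
exp(-(4.96)) = exp(-4.96) = 0.007
1 + 0.007 = 1.007
1 / 1.007 = 0.9930

0.9930


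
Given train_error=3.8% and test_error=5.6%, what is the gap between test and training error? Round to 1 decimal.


Generalization gap = test_error - train_error
= 5.6 - 3.8
= 1.8%
A small gap suggests good generalization.

1.8


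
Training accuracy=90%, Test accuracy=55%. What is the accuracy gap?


Gap = train_accuracy - test_accuracy
= 90 - 55
= 35%
This large gap strongly indicates overfitting.

35


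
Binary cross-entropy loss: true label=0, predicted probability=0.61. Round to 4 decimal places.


For y=0: Loss = -log(1-p)
= -log(1 - 0.61)
= -log(0.39)
= -(-0.9416)
= 0.9416

0.9416


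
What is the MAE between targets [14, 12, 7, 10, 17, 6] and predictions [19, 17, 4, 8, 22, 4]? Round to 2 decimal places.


Absolute errors: [5, 5, 3, 2, 5, 2]
Sum of absolute errors = 22
MAE = 22 / 6 = 3.67

3.67


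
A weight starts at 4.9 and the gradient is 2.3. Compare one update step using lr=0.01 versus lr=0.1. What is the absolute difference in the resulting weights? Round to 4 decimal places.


With lr=0.01: w_new = 4.9 - 0.01 * 2.3 = 4.877
With lr=0.1: w_new = 4.9 - 0.1 * 2.3 = 4.67
Absolute difference = |4.877 - 4.67|
= 0.2070

0.2070


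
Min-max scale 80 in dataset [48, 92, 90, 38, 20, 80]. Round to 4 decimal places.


Min = 20, Max = 92
Range = 92 - 20 = 72
Scaled = (x - min) / (max - min)
= (80 - 20) / 72
= 60 / 72
= 0.8333

0.8333


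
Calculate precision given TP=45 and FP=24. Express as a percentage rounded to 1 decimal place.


Precision = TP / (TP + FP) * 100
= 45 / (45 + 24)
= 45 / 69
= 0.6522
= 65.2%

65.2


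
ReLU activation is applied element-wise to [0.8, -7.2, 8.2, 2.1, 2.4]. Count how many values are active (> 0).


ReLU(x) = max(0, x) for each element:
ReLU(0.8) = 0.8
ReLU(-7.2) = 0
ReLU(8.2) = 8.2
ReLU(2.1) = 2.1
ReLU(2.4) = 2.4
Active neurons (>0): 4

4


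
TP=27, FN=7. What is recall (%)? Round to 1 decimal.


Recall = TP / (TP + FN) * 100
= 27 / (27 + 7)
= 27 / 34
= 0.7941
= 79.4%

79.4


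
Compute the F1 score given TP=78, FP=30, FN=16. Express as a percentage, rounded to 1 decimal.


Precision = TP / (TP + FP) = 78 / 108 = 0.7222
Recall = TP / (TP + FN) = 78 / 94 = 0.8298
F1 = 2 * P * R / (P + R)
= 2 * 0.7222 * 0.8298 / (0.7222 + 0.8298)
= 1.1986 / 1.552
= 0.7723
As percentage: 77.2%

77.2
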